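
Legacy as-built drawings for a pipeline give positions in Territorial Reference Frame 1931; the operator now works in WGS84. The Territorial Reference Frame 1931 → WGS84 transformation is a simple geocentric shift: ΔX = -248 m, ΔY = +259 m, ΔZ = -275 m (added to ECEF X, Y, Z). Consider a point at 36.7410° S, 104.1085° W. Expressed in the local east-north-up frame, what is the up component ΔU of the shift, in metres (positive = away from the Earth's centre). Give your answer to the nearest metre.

At φ = -36.7410°, λ = -104.1085°: sin φ = -0.598199, cos φ = 0.801348, sin λ = -0.969836, cos λ = -0.243759.
ΔU = cos φ cos λ·ΔX + cos φ sin λ·ΔY + sin φ·ΔZ = (0.801348)(-0.243759)(-248) + (0.801348)(-0.969836)(259) + (-0.598199)(-275) = 11.66 m.

ΔU = 12 m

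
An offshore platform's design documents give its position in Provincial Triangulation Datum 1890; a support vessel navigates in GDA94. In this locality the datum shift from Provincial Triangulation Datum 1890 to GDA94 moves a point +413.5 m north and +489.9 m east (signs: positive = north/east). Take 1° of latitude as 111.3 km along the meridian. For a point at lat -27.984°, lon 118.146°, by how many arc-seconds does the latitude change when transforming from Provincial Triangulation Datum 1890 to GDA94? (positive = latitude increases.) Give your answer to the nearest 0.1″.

Δφ = 13.4″

1° of latitude = 111.3 km, so Δφ = 413.5 / 111300 = 0.0037152° = 13.375″.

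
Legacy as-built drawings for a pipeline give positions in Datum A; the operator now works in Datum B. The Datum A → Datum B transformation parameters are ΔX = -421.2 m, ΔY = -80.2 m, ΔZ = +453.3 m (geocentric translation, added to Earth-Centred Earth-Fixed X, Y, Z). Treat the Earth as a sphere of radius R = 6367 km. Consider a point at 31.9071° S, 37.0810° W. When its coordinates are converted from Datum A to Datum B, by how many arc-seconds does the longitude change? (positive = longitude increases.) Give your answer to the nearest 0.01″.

Δλ = -12.13″

sin φ = -0.528544, cos φ = 0.848906, sin λ = -0.602943, cos λ = 0.797784.
East component: ΔE = −sin λ·ΔX + cos λ·ΔY = −(-0.602943)(-421.2) + (0.797784)(-80.2) = -317.94 m.
1° of latitude spans πR/180 = 111125 m; at latitude φ, 1° of longitude spans that × cos φ = 94334.8 m, so Δλ = -317.94 / 94334.8 × 3600 = -12.133″.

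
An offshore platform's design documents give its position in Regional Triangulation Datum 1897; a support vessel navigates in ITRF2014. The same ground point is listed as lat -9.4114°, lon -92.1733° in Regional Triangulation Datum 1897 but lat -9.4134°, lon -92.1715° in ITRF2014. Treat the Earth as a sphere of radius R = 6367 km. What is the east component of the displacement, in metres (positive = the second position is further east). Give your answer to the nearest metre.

Δφ = -9.4134° − -9.4114° = -0.0020°; Δλ = -92.1715° − -92.1733° = +0.0018°.
1° along a meridian = πR/180 = 111125 m.
ΔN = Δφ × 111125 = -222.3 m; ΔE = Δλ × 111125 × cos(-9.4114°) = +0.0018 × 111125 × 0.986540 = 197.3 m.

ΔE = 197 m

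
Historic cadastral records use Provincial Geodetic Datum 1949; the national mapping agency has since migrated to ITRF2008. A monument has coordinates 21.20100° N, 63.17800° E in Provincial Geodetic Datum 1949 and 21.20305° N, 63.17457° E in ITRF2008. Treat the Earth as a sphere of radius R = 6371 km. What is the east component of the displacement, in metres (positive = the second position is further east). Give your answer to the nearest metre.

Δφ = 21.20305° − 21.20100° = +0.00205°; Δλ = 63.17457° − 63.17800° = -0.00343°.
1° along a meridian = πR/180 = 111195 m.
ΔN = Δφ × 111195 = 227.9 m; ΔE = Δλ × 111195 × cos(21.20100°) = -0.00343 × 111195 × 0.932317 = -355.6 m.

ΔE = -356 m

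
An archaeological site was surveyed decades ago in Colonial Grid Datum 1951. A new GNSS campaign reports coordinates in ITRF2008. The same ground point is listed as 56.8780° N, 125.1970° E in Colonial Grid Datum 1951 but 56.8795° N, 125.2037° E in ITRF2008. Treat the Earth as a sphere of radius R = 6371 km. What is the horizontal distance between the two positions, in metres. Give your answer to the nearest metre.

440 m

Δφ = 56.8795° − 56.8780° = +0.0015°; Δλ = 125.2037° − 125.1970° = +0.0067°.
1° along a meridian = πR/180 = 111195 m.
ΔN = Δφ × 111195 = 166.8 m; ΔE = Δλ × 111195 × cos(56.8780°) = +0.0067 × 111195 × 0.546424 = 407.1 m.
Distance = √(ΔE² + ΔN²) = √(407.1² + 166.8²) = 439.9 m.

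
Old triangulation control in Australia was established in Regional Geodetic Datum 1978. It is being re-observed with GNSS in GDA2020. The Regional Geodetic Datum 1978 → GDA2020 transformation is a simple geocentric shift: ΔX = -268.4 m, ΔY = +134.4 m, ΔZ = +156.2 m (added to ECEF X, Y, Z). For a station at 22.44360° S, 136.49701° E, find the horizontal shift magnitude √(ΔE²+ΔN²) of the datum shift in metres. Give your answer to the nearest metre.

269 m

At φ = -22.44360°, λ = 136.49701°: sin φ = -0.381774, cos φ = 0.924256, sin λ = 0.688392, cos λ = -0.725338.
ΔE = −sin λ·ΔX + cos λ·ΔY = −(0.688392)·(-268.4) + (-0.725338)·(134.4) = 87.28 m.
ΔN = −sin φ cos λ·ΔX − sin φ sin λ·ΔY + cos φ·ΔZ = −(-0.381774)(-0.725338)(-268.4) − (-0.381774)(0.688392)(134.4) + (0.924256)(156.2) = 254.01 m.
Horizontal magnitude = √(ΔE² + ΔN²) = √(87.28² + 254.01²) = 268.59 m.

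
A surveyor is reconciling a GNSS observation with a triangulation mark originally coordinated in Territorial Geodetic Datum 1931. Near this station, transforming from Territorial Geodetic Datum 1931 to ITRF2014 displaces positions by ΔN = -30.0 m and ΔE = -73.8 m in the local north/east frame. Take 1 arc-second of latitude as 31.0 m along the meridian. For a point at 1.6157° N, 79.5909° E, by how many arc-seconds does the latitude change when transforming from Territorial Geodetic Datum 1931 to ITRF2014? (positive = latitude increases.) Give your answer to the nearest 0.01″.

Δφ = -0.97″

1″ of latitude = 31.00 m, so Δφ = -30.0 / 31.00 = -0.968″.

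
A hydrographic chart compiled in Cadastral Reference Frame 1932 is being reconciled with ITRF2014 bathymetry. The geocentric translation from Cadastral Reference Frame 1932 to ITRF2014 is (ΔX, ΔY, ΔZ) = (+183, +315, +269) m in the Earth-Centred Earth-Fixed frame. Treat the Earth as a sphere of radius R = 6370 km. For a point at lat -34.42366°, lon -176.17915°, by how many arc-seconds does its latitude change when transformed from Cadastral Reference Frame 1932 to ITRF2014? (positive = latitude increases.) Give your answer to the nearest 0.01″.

Δφ = 3.46″

sin φ = -0.565308, cos φ = 0.824880, sin λ = -0.066637, cos λ = -0.997777.
North component: ΔN = −sin φ cos λ·ΔX − sin φ sin λ·ΔY + cos φ·ΔZ = −(-0.565308)(-0.997777)(183) − (-0.565308)(-0.066637)(315) + (0.824880)(269) = 106.81 m.
1° of latitude spans πR/180 = 111177 m, so Δφ = 106.81 / 111177 × 3600 = 3.458″.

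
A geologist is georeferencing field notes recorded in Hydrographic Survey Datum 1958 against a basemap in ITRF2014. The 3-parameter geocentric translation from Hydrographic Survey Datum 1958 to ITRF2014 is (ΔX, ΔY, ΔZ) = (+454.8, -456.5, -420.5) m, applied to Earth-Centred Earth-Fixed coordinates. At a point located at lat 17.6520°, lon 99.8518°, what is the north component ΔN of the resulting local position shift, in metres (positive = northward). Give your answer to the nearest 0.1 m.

ΔN = -240.7 m

The local north axis is (−sin φ cos λ, −sin φ sin λ, cos φ), giving ΔN = 23.597 + 136.385 − 400.701 = -240.72 m.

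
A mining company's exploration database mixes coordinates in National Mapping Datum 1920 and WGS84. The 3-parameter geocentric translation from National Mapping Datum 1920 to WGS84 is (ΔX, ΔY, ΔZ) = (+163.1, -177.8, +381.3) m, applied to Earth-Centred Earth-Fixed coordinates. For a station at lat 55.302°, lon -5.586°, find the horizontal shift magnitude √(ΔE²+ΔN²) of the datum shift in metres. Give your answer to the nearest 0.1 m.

175.4 m

At φ = 55.302°, λ = -5.586°: sin φ = 0.822164, cos φ = 0.569251, sin λ = -0.097340, cos λ = 0.995251.
ΔE = −sin λ·ΔX + cos λ·ΔY = −(-0.097340)·(163.1) + (0.995251)·(-177.8) = -161.08 m.
ΔN = −sin φ cos λ·ΔX − sin φ sin λ·ΔY + cos φ·ΔZ = −(0.822164)(0.995251)(163.1) − (0.822164)(-0.097340)(-177.8) + (0.569251)(381.3) = 69.37 m.
Horizontal magnitude = √(ΔE² + ΔN²) = √((-161.08)² + 69.37²) = 175.38 m.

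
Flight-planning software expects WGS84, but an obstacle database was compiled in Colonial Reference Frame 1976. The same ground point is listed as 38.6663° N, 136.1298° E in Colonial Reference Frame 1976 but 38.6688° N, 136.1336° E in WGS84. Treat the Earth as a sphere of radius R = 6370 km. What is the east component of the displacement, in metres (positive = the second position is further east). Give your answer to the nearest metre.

Δφ = 38.6688° − 38.6663° = +0.0025°; Δλ = 136.1336° − 136.1298° = +0.0038°.
1° along a meridian = πR/180 = 111177 m.
ΔN = Δφ × 111177 = 277.9 m; ΔE = Δλ × 111177 × cos(38.6663°) = +0.0038 × 111177 × 0.780798 = 329.9 m.

ΔE = 330 m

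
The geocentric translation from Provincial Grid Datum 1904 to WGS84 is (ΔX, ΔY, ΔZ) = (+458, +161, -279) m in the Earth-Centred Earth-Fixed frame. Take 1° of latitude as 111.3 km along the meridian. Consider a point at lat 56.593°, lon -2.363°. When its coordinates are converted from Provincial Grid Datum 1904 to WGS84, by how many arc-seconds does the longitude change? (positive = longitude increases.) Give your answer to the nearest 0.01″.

Δλ = 10.56″

sin φ = 0.834781, cos φ = 0.550583, sin λ = -0.041230, cos λ = 0.999150.
East component: ΔE = −sin λ·ΔX + cos λ·ΔY = −(-0.041230)(458) + (0.999150)(161) = 179.75 m.
1° of latitude spans 111300 m; at latitude φ, 1° of longitude spans that × cos φ = 61279.9 m, so Δλ = 179.75 / 61279.9 × 3600 = 10.560″.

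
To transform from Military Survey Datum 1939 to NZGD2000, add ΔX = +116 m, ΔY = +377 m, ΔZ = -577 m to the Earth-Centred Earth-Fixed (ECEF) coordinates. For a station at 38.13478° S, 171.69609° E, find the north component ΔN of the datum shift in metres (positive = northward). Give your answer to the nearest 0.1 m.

At φ = -38.13478°, λ = 171.69609°: sin φ = -0.617513, cos φ = 0.786560, sin λ = 0.144424, cos λ = -0.989516.
ΔN = −sin φ cos λ·ΔX − sin φ sin λ·ΔY + cos φ·ΔZ = −(-0.617513)(-0.989516)(116) − (-0.617513)(0.144424)(377) + (0.786560)(-577) = -491.10 m.

ΔN = -491.1 m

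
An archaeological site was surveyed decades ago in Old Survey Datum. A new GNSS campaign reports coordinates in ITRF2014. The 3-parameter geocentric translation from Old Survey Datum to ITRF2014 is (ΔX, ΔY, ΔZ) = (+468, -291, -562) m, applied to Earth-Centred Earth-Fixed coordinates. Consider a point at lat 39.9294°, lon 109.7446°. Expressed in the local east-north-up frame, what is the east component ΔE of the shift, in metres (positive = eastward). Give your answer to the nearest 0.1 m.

At φ = 39.9294°, λ = 109.7446°: sin φ = 0.641843, cos φ = 0.766836, sin λ = 0.941208, cos λ = -0.337828.
ΔE = −sin λ·ΔX + cos λ·ΔY = −(0.941208)·(468) + (-0.337828)·(-291) = -342.18 m.

ΔE = -342.2 m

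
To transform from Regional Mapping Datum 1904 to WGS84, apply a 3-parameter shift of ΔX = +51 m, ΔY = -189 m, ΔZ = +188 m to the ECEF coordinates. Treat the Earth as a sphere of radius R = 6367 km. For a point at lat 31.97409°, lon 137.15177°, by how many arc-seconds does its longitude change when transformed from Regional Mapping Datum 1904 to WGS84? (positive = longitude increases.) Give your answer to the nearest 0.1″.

Δλ = 4.0″

sin φ = 0.529536, cos φ = 0.848288, sin λ = 0.680059, cos λ = -0.733158.
East component: ΔE = −sin λ·ΔX + cos λ·ΔY = −(0.680059)(51) + (-0.733158)(-189) = 103.88 m.
1° of latitude spans πR/180 = 111125 m; at latitude φ, 1° of longitude spans that × cos φ = 94266.1 m, so Δλ = 103.88 / 94266.1 × 3600 = 3.967″.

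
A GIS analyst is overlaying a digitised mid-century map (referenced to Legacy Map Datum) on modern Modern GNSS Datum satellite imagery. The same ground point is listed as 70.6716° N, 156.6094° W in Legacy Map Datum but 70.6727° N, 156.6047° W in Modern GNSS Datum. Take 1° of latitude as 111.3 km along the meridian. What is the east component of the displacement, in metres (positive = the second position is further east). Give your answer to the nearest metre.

Δφ = 70.6727° − 70.6716° = +0.0011°; Δλ = -156.6047° − -156.6094° = +0.0047°.
ΔN = Δφ × 111300 = 122.4 m; ΔE = Δλ × 111300 × cos(70.6716°) = +0.0047 × 111300 × 0.330982 = 173.1 m.

ΔE = 173 m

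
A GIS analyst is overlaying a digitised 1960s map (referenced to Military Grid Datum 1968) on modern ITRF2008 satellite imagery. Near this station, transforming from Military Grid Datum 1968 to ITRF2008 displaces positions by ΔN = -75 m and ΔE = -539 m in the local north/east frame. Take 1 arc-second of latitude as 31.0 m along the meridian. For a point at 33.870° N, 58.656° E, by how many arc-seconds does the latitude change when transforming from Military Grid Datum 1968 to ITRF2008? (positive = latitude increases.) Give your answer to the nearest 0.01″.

Δφ = -2.42″

1″ of latitude = 31.00 m, so Δφ = -75.0 / 31.00 = -2.419″.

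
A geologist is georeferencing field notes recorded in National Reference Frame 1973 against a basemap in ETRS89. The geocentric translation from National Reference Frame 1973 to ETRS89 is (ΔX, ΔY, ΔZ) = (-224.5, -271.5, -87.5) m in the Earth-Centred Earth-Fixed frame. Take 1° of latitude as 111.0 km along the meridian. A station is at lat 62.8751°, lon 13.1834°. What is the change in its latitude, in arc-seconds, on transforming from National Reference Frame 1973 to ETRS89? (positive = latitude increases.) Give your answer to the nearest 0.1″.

sin φ = 0.890015, cos φ = 0.455932, sin λ = 0.228069, cos λ = 0.973645.
North component: ΔN = −sin φ cos λ·ΔX − sin φ sin λ·ΔY + cos φ·ΔZ = −(0.890015)(0.973645)(-224.5) − (0.890015)(0.228069)(-271.5) + (0.455932)(-87.5) = 209.76 m.
1° of latitude spans 111000 m, so Δφ = 209.76 / 111000 × 3600 = 6.803″.

Δφ = 6.8″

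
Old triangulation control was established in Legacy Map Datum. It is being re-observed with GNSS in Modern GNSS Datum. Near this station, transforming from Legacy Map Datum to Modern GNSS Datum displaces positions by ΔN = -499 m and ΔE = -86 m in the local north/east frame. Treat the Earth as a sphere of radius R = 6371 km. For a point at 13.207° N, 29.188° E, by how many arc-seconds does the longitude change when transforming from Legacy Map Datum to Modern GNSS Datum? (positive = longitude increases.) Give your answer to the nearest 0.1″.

At latitude 13.207°, cos φ = 0.973551.
One radian of longitude at latitude φ spans R cos φ, so Δλ = ΔE / (R cos φ) = -86.0 / (6371000 × 0.973551) = -1.3865e-05 rad = -2.860″.

Δλ = -2.9″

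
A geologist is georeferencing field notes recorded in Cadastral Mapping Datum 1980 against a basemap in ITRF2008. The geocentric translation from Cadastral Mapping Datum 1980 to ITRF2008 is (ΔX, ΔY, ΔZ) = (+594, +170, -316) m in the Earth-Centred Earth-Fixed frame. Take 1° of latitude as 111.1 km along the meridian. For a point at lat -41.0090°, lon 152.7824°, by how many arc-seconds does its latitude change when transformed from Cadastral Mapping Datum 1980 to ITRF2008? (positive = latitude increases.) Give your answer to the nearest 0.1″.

sin φ = -0.656178, cos φ = 0.754607, sin λ = 0.457371, cos λ = -0.889276.
North component: ΔN = −sin φ cos λ·ΔX − sin φ sin λ·ΔY + cos φ·ΔZ = −(-0.656178)(-0.889276)(594) − (-0.656178)(0.457371)(170) + (0.754607)(-316) = -534.05 m.
1° of latitude spans 111100 m, so Δφ = -534.05 / 111100 × 3600 = -17.305″.

Δφ = -17.3″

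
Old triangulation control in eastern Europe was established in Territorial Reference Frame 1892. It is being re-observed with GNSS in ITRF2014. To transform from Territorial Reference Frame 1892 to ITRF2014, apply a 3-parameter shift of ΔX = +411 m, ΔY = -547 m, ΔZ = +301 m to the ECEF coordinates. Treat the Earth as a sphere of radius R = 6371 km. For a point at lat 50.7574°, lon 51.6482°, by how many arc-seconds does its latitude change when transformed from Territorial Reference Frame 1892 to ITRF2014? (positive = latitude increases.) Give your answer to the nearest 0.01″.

sin φ = 0.774474, cos φ = 0.632605, sin λ = 0.784216, cos λ = 0.620488.
North component: ΔN = −sin φ cos λ·ΔX − sin φ sin λ·ΔY + cos φ·ΔZ = −(0.774474)(0.620488)(411) − (0.774474)(0.784216)(-547) + (0.632605)(301) = 325.13 m.
1° of latitude spans πR/180 = 111195 m, so Δφ = 325.13 / 111195 × 3600 = 10.526″.

Δφ = 10.53″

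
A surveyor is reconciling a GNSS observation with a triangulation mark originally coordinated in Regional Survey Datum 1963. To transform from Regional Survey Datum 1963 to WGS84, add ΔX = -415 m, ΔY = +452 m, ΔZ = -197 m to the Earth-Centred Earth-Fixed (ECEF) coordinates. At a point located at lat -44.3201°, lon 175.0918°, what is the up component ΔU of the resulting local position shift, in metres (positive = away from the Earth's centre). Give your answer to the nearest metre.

ΔU = 461 m

At φ = -44.3201°, λ = 175.0918°: sin φ = -0.698666, cos φ = 0.715448, sin λ = 0.085560, cos λ = -0.996333.
ΔU = cos φ cos λ·ΔX + cos φ sin λ·ΔY + sin φ·ΔZ = (0.715448)(-0.996333)(-415) + (0.715448)(0.085560)(452) + (-0.698666)(-197) = 461.13 m.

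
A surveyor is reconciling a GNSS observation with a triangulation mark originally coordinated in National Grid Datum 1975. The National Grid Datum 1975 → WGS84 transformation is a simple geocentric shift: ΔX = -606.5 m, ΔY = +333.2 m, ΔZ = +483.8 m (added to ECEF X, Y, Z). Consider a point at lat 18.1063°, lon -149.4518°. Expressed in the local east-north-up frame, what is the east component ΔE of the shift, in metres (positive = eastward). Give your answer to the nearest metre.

ΔE = -595 m

At φ = 18.1063°, λ = -149.4518°: sin φ = 0.310781, cos φ = 0.950482, sin λ = -0.508263, cos λ = -0.861202.
ΔE = −sin λ·ΔX + cos λ·ΔY = −(-0.508263)·(-606.5) + (-0.861202)·(333.2) = -595.21 m.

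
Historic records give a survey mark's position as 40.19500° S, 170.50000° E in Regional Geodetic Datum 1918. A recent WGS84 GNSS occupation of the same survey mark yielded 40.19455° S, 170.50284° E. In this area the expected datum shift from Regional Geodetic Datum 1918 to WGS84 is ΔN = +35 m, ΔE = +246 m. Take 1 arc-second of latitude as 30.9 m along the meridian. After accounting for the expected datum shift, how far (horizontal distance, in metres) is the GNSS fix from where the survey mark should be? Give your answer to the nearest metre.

Observed coordinate differences: Δφ = +0.00045°, Δλ = +0.00284°.
Converting to metres (1° lat = 111240 m, cos φ = 0.763852): observed ΔN = 50.1 m, observed ΔE = 241.3 m.
Subtracting the expected shift leaves a residual of 50.1 − (35) = 15.1 m north and 241.3 − (246) = -4.7 m east.
Residual distance = √(15.1² + (-4.7)²) = 15.8 m.

16 m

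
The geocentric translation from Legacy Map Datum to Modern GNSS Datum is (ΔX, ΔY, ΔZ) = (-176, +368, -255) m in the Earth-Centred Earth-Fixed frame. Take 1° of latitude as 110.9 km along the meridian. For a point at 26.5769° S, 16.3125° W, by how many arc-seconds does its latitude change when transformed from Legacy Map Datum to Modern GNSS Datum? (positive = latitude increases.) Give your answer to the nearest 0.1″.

sin φ = -0.447399, cos φ = 0.894335, sin λ = -0.280876, cos λ = 0.959744.
North component: ΔN = −sin φ cos λ·ΔX − sin φ sin λ·ΔY + cos φ·ΔZ = −(-0.447399)(0.959744)(-176) − (-0.447399)(-0.280876)(368) + (0.894335)(-255) = -349.87 m.
1° of latitude spans 110900 m, so Δφ = -349.87 / 110900 × 3600 = -11.357″.

Δφ = -11.4″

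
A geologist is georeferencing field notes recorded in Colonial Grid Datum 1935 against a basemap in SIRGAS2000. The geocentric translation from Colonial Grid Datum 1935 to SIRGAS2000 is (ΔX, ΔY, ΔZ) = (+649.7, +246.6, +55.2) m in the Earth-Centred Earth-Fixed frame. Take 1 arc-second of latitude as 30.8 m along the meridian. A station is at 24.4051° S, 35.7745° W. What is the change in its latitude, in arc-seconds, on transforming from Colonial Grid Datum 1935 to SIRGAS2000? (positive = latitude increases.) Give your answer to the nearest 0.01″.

Δφ = 6.77″

sin φ = -0.413185, cos φ = 0.910647, sin λ = -0.584597, cos λ = 0.811324.
North component: ΔN = −sin φ cos λ·ΔX − sin φ sin λ·ΔY + cos φ·ΔZ = −(-0.413185)(0.811324)(649.7) − (-0.413185)(-0.584597)(246.6) + (0.910647)(55.2) = 208.50 m.
1° of latitude spans 3600 × 30.80 = 110880 m, so Δφ = 208.50 / 110880 × 3600 = 6.769″.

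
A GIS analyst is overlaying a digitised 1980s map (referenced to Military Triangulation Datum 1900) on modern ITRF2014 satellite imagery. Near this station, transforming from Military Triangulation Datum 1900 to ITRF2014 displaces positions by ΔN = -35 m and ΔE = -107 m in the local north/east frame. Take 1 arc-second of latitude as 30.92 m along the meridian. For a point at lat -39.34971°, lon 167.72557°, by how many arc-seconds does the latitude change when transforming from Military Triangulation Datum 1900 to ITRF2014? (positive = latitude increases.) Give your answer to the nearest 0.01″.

1″ of latitude = 30.92 m, so Δφ = -35.0 / 30.92 = -1.132″.

Δφ = -1.13″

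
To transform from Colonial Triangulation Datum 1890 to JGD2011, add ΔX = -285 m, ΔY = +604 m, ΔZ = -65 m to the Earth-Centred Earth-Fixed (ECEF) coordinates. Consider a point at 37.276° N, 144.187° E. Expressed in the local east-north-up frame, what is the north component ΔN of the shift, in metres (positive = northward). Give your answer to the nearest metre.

ΔN = -406 m

At φ = 37.276°, λ = 144.187°: sin φ = 0.605655, cos φ = 0.795727, sin λ = 0.585142, cos λ = -0.810931.
ΔN = −sin φ cos λ·ΔX − sin φ sin λ·ΔY + cos φ·ΔZ = −(0.605655)(-0.810931)(-285) − (0.605655)(0.585142)(604) + (0.795727)(-65) = -405.75 m.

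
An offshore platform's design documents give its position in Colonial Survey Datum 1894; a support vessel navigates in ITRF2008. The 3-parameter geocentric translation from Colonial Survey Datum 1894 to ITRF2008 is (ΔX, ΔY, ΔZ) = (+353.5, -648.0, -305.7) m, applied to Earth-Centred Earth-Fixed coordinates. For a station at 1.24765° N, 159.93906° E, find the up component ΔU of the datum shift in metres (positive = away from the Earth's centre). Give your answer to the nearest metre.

ΔU = -561 m

At φ = 1.24765°, λ = 159.93906°: sin φ = 0.021774, cos φ = 0.999763, sin λ = 0.343019, cos λ = -0.939328.
ΔU = cos φ cos λ·ΔX + cos φ sin λ·ΔY + sin φ·ΔZ = (0.999763)(-0.939328)(353.5) + (0.999763)(0.343019)(-648.0) + (0.021774)(-305.7) = -560.85 m.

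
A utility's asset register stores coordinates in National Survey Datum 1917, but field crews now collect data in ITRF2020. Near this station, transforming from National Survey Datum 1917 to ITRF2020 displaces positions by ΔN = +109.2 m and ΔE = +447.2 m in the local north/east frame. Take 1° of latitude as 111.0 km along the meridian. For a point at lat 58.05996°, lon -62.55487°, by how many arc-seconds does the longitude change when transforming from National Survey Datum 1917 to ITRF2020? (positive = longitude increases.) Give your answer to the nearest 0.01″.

At latitude 58.05996°, cos φ = 0.529031.
1° of longitude at this latitude = 111.0 × cos φ = 58.72 km, so Δλ = 447.2 / 58722.5 = 0.0076155° = 27.416″.

Δλ = 27.42″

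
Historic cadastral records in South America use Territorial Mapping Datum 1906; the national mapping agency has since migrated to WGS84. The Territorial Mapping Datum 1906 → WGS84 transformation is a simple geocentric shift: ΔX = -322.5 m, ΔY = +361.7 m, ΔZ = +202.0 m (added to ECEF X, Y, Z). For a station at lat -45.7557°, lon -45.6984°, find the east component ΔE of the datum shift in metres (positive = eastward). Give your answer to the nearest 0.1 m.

ΔE = 21.8 m

The local east axis at (φ, λ) is (−sin λ, cos λ, 0), so ΔE = −sin(-45.6984°)·(-322.5) + cos(-45.6984°)·361.7 = 21.82 m.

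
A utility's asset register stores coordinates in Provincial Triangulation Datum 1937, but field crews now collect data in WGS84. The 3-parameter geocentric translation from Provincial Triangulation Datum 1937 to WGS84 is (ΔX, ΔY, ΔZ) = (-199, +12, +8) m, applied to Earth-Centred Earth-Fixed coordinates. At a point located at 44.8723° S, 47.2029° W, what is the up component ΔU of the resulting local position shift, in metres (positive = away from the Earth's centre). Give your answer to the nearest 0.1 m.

ΔU = -107.7 m

At φ = -44.8723°, λ = -47.2029°: sin φ = -0.705529, cos φ = 0.708681, sin λ = -0.733764, cos λ = 0.679404.
ΔU = cos φ cos λ·ΔX + cos φ sin λ·ΔY + sin φ·ΔZ = (0.708681)(0.679404)(-199) + (0.708681)(-0.733764)(12) + (-0.705529)(8) = -107.70 m.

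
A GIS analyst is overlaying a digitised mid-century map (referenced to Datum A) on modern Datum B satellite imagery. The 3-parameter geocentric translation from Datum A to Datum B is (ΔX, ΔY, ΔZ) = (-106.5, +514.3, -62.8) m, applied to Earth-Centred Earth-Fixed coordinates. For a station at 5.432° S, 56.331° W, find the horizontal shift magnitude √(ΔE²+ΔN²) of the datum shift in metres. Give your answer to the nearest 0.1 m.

224.5 m

At φ = -5.432°, λ = -56.331°: sin φ = -0.094664, cos φ = 0.995509, sin λ = -0.832254, cos λ = 0.554394.
ΔE = −sin λ·ΔX + cos λ·ΔY = −(-0.832254)·(-106.5) + (0.554394)·(514.3) = 196.49 m.
ΔN = −sin φ cos λ·ΔX − sin φ sin λ·ΔY + cos φ·ΔZ = −(-0.094664)(0.554394)(-106.5) − (-0.094664)(-0.832254)(514.3) + (0.995509)(-62.8) = -108.63 m.
Horizontal magnitude = √(ΔE² + ΔN²) = √(196.49² + (-108.63)²) = 224.52 m.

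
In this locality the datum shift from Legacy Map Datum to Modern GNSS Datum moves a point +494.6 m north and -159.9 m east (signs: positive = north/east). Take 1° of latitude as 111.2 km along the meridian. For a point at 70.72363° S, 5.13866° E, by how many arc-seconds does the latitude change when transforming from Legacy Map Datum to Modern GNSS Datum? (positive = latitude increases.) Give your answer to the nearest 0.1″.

1° of latitude = 111.2 km, so Δφ = 494.6 / 111200 = 0.0044478° = 16.012″.

Δφ = 16.0″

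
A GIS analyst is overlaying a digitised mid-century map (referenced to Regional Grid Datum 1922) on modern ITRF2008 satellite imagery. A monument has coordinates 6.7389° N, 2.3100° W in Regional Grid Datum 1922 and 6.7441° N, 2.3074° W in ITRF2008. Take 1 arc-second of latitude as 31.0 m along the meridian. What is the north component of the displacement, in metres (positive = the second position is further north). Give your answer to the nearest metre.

ΔN = 580 m

Δφ = 6.7441° − 6.7389° = +0.0052°; Δλ = -2.3074° − -2.3100° = +0.0026°.
1° of latitude = 3600 × 31.00 = 111600 m.
ΔN = Δφ × 111600 = 580.3 m; ΔE = Δλ × 111600 × cos(6.7389°) = +0.0026 × 111600 × 0.993091 = 288.2 m.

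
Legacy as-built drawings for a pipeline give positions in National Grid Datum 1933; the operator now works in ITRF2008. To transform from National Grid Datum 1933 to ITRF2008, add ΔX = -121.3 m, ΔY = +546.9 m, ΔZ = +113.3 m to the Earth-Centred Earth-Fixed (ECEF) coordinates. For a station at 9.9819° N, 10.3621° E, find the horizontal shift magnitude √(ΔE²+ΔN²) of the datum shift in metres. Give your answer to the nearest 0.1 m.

At φ = 9.9819°, λ = 10.3621°: sin φ = 0.173337, cos φ = 0.984863, sin λ = 0.179868, cos λ = 0.983691.
ΔE = −sin λ·ΔX + cos λ·ΔY = −(0.179868)·(-121.3) + (0.983691)·(546.9) = 559.80 m.
ΔN = −sin φ cos λ·ΔX − sin φ sin λ·ΔY + cos φ·ΔZ = −(0.173337)(0.983691)(-121.3) − (0.173337)(0.179868)(546.9) + (0.984863)(113.3) = 115.22 m.
Horizontal magnitude = √(ΔE² + ΔN²) = √(559.80² + 115.22²) = 571.53 m.

571.5 m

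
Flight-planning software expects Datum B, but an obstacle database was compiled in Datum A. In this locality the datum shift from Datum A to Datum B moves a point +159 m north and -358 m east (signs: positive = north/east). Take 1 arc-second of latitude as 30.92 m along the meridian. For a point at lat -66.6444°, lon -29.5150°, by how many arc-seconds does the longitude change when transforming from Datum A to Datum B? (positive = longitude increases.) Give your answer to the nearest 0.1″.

Δλ = -29.2″

At latitude -66.6444°, cos φ = 0.396437.
1″ of longitude at this latitude = 30.92 × cos φ = 12.2578 m, so Δλ = -358.0 / 12.2578 = -29.206″.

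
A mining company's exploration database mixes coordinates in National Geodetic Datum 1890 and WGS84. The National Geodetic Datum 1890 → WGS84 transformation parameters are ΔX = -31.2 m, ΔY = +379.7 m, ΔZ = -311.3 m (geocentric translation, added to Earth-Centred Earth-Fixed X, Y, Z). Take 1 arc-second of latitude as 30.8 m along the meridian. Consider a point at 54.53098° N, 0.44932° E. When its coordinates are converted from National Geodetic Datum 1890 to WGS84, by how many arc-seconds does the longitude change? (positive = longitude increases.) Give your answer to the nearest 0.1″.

sin φ = 0.814429, cos φ = 0.580263, sin λ = 0.007842, cos λ = 0.999969.
East component: ΔE = −sin λ·ΔX + cos λ·ΔY = −(0.007842)(-31.2) + (0.999969)(379.7) = 379.93 m.
1° of latitude spans 3600 × 30.80 = 110880 m; at latitude φ, 1° of longitude spans that × cos φ = 64339.5 m, so Δλ = 379.93 / 64339.5 × 3600 = 21.258″.

Δλ = 21.3″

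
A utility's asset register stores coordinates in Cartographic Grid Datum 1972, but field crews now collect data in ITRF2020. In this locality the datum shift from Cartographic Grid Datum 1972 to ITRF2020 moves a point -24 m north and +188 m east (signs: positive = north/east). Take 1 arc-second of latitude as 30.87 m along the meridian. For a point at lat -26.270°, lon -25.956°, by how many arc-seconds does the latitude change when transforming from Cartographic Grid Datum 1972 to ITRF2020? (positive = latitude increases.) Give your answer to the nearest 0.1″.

Δφ = -0.8″

1″ of latitude = 30.87 m, so Δφ = -24.0 / 30.87 = -0.777″.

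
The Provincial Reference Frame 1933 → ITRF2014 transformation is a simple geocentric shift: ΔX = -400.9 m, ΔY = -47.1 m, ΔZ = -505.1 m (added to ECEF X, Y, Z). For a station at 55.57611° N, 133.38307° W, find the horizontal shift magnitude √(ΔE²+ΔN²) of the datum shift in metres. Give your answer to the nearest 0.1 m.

599.7 m

The local east axis at (φ, λ) is (−sin λ, cos λ, 0), so ΔE = −sin(-133.38307°)·(-400.9) + cos(-133.38307°)·(-47.1) = -259.01 m.
The local north axis is (−sin φ cos λ, −sin φ sin λ, cos φ), giving ΔN = -227.144 − 28.237 − 285.539 = -540.92 m.
Horizontal magnitude = √(ΔE² + ΔN²) = √((-259.01)² + (-540.92)²) = 599.73 m.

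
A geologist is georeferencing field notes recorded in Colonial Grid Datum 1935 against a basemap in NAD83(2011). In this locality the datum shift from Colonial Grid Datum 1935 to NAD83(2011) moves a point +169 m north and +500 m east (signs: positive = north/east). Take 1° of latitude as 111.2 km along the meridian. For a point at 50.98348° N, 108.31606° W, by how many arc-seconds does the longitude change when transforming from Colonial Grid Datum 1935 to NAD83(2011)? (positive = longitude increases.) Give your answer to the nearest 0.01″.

Δλ = 25.71″

At latitude 50.98348°, cos φ = 0.629544.
1° of longitude at this latitude = 111.2 × cos φ = 70.01 km, so Δλ = 500.0 / 70005.3 = 0.0071423° = 25.712″.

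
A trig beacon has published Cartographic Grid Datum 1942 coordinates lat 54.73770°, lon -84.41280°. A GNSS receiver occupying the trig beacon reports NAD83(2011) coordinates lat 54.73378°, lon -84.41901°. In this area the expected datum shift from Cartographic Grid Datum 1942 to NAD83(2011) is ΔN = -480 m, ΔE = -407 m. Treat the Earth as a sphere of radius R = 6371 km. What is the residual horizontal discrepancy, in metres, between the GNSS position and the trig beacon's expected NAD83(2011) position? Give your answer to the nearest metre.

Observed coordinate differences: Δφ = -0.00392°, Δλ = -0.00621°.
Converting to metres (1° lat = 111195 m, cos φ = 0.577320): observed ΔN = -435.9 m, observed ΔE = -398.7 m.
Subtracting the expected shift leaves a residual of -435.9 − (-480) = 44.1 m north and -398.7 − (-407) = 8.3 m east.
Residual distance = √(44.1² + 8.3²) = 44.9 m.

45 m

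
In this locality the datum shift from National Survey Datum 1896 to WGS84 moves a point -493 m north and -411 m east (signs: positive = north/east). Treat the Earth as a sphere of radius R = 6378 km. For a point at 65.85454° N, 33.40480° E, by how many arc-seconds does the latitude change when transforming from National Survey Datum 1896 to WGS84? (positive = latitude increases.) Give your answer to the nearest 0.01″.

On a sphere of radius R, 1 rad of latitude = R, so Δφ = ΔN / R = -493.0 / 6378000 = -7.7297e-05 rad = -15.944″.

Δφ = -15.94″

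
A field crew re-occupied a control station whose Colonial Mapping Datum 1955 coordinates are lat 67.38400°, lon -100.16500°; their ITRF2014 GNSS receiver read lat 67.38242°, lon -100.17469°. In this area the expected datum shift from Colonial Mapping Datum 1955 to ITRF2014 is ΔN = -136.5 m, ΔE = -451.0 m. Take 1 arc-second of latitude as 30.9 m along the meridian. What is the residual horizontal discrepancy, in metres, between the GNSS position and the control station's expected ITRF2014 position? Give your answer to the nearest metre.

54 m

Observed coordinate differences: Δφ = -0.00158°, Δλ = -0.00969°.
Converting to metres (1° lat = 111240 m, cos φ = 0.384553): observed ΔN = -175.8 m, observed ΔE = -414.5 m.
Subtracting the expected shift leaves a residual of -175.8 − (-136.5) = -39.3 m north and -414.5 − (-451.0) = 36.5 m east.
Residual distance = √((-39.3)² + 36.5²) = 53.6 m.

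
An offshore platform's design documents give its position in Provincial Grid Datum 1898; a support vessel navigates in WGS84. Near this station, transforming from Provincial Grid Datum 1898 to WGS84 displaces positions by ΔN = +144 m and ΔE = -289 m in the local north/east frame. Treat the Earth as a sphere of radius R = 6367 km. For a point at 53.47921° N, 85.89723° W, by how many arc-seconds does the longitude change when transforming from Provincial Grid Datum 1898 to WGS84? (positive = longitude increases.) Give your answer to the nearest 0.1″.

Δλ = -15.7″

At latitude 53.47921°, cos φ = 0.595114.
One radian of longitude at latitude φ spans R cos φ, so Δλ = ΔE / (R cos φ) = -289.0 / (6367000 × 0.595114) = -7.6272e-05 rad = -15.732″.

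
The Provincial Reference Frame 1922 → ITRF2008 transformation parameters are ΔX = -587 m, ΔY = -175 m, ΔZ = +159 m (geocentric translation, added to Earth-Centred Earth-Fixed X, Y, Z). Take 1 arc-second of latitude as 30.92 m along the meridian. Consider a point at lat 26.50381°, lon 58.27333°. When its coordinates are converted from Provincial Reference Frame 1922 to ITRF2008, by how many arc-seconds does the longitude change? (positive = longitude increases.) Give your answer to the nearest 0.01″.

Δλ = 14.72″

sin φ = 0.446257, cos φ = 0.894905, sin λ = 0.850566, cos λ = 0.525868.
East component: ΔE = −sin λ·ΔX + cos λ·ΔY = −(0.850566)(-587) + (0.525868)(-175) = 407.26 m.
1° of latitude spans 3600 × 30.92 = 111312 m; at latitude φ, 1° of longitude spans that × cos φ = 99613.6 m, so Δλ = 407.26 / 99613.6 × 3600 = 14.718″.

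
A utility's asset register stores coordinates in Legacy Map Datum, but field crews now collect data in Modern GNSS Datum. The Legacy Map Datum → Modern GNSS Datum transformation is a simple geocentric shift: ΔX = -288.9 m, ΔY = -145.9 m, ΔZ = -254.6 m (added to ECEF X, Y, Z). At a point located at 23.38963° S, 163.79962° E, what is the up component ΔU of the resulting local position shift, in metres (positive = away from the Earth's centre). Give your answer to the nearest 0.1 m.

ΔU = 318.3 m

The local up (radial) axis is (cos φ cos λ, cos φ sin λ, sin φ), giving ΔU = 254.631 − 37.361 + 101.072 = 318.34 m.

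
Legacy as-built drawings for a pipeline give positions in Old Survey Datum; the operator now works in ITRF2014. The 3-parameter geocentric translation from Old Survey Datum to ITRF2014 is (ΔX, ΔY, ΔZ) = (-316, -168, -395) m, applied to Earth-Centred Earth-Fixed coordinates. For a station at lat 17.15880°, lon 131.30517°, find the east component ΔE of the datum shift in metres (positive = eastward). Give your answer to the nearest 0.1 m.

At φ = 17.15880°, λ = 131.30517°: sin φ = 0.295021, cos φ = 0.955491, sin λ = 0.751205, cos λ = -0.660069.
ΔE = −sin λ·ΔX + cos λ·ΔY = −(0.751205)·(-316) + (-0.660069)·(-168) = 348.27 m.

ΔE = 348.3 m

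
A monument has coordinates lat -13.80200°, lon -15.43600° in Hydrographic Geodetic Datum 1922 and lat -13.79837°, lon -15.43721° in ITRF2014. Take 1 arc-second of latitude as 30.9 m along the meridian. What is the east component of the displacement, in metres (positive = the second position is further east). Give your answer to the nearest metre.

Δφ = -13.79837° − -13.80200° = +0.00363°; Δλ = -15.43721° − -15.43600° = -0.00121°.
1° of latitude = 3600 × 30.90 = 111240 m.
ΔN = Δφ × 111240 = 403.8 m; ΔE = Δλ × 111240 × cos(-13.80200°) = -0.00121 × 111240 × 0.971126 = -130.7 m.

ΔE = -131 m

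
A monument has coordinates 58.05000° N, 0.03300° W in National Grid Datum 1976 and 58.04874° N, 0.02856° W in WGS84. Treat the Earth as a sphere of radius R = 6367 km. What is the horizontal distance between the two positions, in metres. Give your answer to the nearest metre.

296 m

Δφ = 58.04874° − 58.05000° = -0.00126°; Δλ = -0.02856° − -0.03300° = +0.00444°.
1° along a meridian = πR/180 = 111125 m.
ΔN = Δφ × 111125 = -140.0 m; ΔE = Δλ × 111125 × cos(58.05000°) = +0.00444 × 111125 × 0.529179 = 261.1 m.
Distance = √(ΔE² + ΔN²) = √(261.1² + (-140.0)²) = 296.3 m.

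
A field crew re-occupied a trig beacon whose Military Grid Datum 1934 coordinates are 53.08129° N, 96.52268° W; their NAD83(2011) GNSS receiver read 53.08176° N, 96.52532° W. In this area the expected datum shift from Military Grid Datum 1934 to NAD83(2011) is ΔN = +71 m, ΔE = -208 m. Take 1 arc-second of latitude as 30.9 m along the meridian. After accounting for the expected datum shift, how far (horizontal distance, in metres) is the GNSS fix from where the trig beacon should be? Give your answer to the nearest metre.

37 m

Observed coordinate differences: Δφ = +0.00047°, Δλ = -0.00264°.
Converting to metres (1° lat = 111240 m, cos φ = 0.600681): observed ΔN = 52.3 m, observed ΔE = -176.4 m.
Subtracting the expected shift leaves a residual of 52.3 − (71) = -18.7 m north and -176.4 − (-208) = 31.6 m east.
Residual distance = √((-18.7)² + 31.6²) = 36.7 m.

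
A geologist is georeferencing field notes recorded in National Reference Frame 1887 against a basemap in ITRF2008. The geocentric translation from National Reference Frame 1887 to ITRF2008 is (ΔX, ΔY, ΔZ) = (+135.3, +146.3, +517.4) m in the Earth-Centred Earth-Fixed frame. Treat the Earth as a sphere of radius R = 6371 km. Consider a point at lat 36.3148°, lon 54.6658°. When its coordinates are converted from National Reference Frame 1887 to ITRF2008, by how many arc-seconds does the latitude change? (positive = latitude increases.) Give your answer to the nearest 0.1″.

Δφ = 9.7″

sin φ = 0.592221, cos φ = 0.805775, sin λ = 0.815793, cos λ = 0.578345.
North component: ΔN = −sin φ cos λ·ΔX − sin φ sin λ·ΔY + cos φ·ΔZ = −(0.592221)(0.578345)(135.3) − (0.592221)(0.815793)(146.3) + (0.805775)(517.4) = 299.88 m.
1° of latitude spans πR/180 = 111195 m, so Δφ = 299.88 / 111195 × 3600 = 9.709″.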